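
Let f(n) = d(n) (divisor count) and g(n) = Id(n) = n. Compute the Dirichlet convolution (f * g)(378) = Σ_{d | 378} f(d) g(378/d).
(d * Id)(378) = 2088

Divisors of 378: [1, 2, 3, 6, 7, 9, 14, 18, 21, 27, 42, 54, 63, 126, 189, 378]. For each d | 378:
  d = 1: d(1) · Id(378/1) = 1 · 378 = 378
  d = 2: d(2) · Id(378/2) = 2 · 189 = 378
  d = 3: d(3) · Id(378/3) = 2 · 126 = 252
  d = 6: d(6) · Id(378/6) = 4 · 63 = 252
  d = 7: d(7) · Id(378/7) = 2 · 54 = 108
  d = 9: d(9) · Id(378/9) = 3 · 42 = 126
  d = 14: d(14) · Id(378/14) = 4 · 27 = 108
  d = 18: d(18) · Id(378/18) = 6 · 21 = 126
  d = 21: d(21) · Id(378/21) = 4 · 18 = 72
  d = 27: d(27) · Id(378/27) = 4 · 14 = 56
  d = 42: d(42) · Id(378/42) = 8 · 9 = 72
  d = 54: d(54) · Id(378/54) = 8 · 7 = 56
  d = 63: d(63) · Id(378/63) = 6 · 6 = 36
  d = 126: d(126) · Id(378/126) = 12 · 3 = 36
  d = 189: d(189) · Id(378/189) = 8 · 2 = 16
  d = 378: d(378) · Id(378/378) = 16 · 1 = 16
Summing: (d * Id)(378) = 378 + 378 + 252 + 252 + 108 + 126 + 108 + 126 + 72 + 56 + 72 + 56 + 36 + 36 + 16 + 16 = 2088.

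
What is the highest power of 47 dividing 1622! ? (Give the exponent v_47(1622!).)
v_47(1622!) = 34

Legendre's formula: v_p(n!) = Σ_{k ≥ 1} ⌊n / p^k⌋. For p = 47, n = 1622, the terms are:
  ⌊1622/47^1⌋ = ⌊1622/47⌋ = 34
(the next term ⌊1622/47^2⌋ = 0, terminating the sum). Summing: v_47(1622!) = 34 = 34.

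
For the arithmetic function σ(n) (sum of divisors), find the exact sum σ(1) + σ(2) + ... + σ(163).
Σ_{n ≤ 163} σ(n) = 21873

Compute σ(n) for each 1 ≤ n ≤ 163: σ(1) = 1, σ(2) = 3, σ(3) = 4, σ(4) = 7, σ(5) = 6, σ(6) = 12, σ(7) = 8, σ(8) = 15, σ(9) = 13, σ(10) = 18, σ(11) = 12, σ(12) = 28, σ(13) = 14, σ(14) = 24, σ(15) = 24, σ(16) = 31, σ(17) = 18, σ(18) = 39, σ(19) = 20, σ(20) = 42, σ(21) = 32, σ(22) = 36, σ(23) = 24, σ(24) = 60, σ(25) = 31, σ(26) = 42, σ(27) = 40, σ(28) = 56, σ(29) = 30, σ(30) = 72, σ(31) = 32, σ(32) = 63, σ(33) = 48, σ(34) = 54, σ(35) = 48, σ(36) = 91, σ(37) = 38, σ(38) = 60, σ(39) = 56, σ(40) = 90, σ(41) = 42, σ(42) = 96, σ(43) = 44, σ(44) = 84, σ(45) = 78, σ(46) = 72, σ(47) = 48, σ(48) = 124, σ(49) = 57, σ(50) = 93, σ(51) = 72, σ(52) = 98, σ(53) = 54, σ(54) = 120, σ(55) = 72, σ(56) = 120, σ(57) = 80, σ(58) = 90, σ(59) = 60, σ(60) = 168, σ(61) = 62, σ(62) = 96, σ(63) = 104, σ(64) = 127, σ(65) = 84, σ(66) = 144, σ(67) = 68, σ(68) = 126, σ(69) = 96, σ(70) = 144, σ(71) = 72, σ(72) = 195, σ(73) = 74, σ(74) = 114, σ(75) = 124, σ(76) = 140, σ(77) = 96, σ(78) = 168, σ(79) = 80, σ(80) = 186, σ(81) = 121, σ(82) = 126, σ(83) = 84, σ(84) = 224, σ(85) = 108, σ(86) = 132, σ(87) = 120, σ(88) = 180, σ(89) = 90, σ(90) = 234, σ(91) = 112, σ(92) = 168, σ(93) = 128, σ(94) = 144, σ(95) = 120, σ(96) = 252, σ(97) = 98, σ(98) = 171, σ(99) = 156, σ(100) = 217, σ(101) = 102, σ(102) = 216, σ(103) = 104, σ(104) = 210, σ(105) = 192, σ(106) = 162, σ(107) = 108, σ(108) = 280, σ(109) = 110, σ(110) = 216, σ(111) = 152, σ(112) = 248, σ(113) = 114, σ(114) = 240, σ(115) = 144, σ(116) = 210, σ(117) = 182, σ(118) = 180, σ(119) = 144, σ(120) = 360, σ(121) = 133, σ(122) = 186, σ(123) = 168, σ(124) = 224, σ(125) = 156, σ(126) = 312, σ(127) = 128, σ(128) = 255, σ(129) = 176, σ(130) = 252, σ(131) = 132, σ(132) = 336, σ(133) = 160, σ(134) = 204, σ(135) = 240, σ(136) = 270, σ(137) = 138, σ(138) = 288, σ(139) = 140, σ(140) = 336, σ(141) = 192, σ(142) = 216, σ(143) = 168, σ(144) = 403, σ(145) = 180, σ(146) = 222, σ(147) = 228, σ(148) = 266, σ(149) = 150, σ(150) = 372, σ(151) = 152, σ(152) = 300, σ(153) = 234, σ(154) = 288, σ(155) = 192, σ(156) = 392, σ(157) = 158, σ(158) = 240, σ(159) = 216, σ(160) = 378, σ(161) = 192, σ(162) = 363, σ(163) = 164. Summing all 163 values: 21873. (Average order: Σ_{n ≤ x} σ(n) ~ (π²/12) x². For x = 163, (π²/12)·163² ≈ 21852.13.)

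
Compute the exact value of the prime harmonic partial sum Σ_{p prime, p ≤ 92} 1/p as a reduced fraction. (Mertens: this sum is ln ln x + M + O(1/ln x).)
Σ 1/p = 42605658161771733665696611824842057/23768741896345550770650537601358310

π(92) = 24, so the primes ≤ 92 are [2, 3, 5, 7, 11, 13, 17, 19, 23, 29, 31, 37, 41, 43, 47, 53, 59, 61, 67, 71, 73, 79, 83, 89]. Summing 1/p over these primes: 42605658161771733665696611824842057/23768741896345550770650537601358310 ≈ 1.7925. Mertens estimate ln ln(92) + 0.2615 ≈ 1.7704.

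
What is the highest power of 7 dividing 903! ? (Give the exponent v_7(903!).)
v_7(903!) = 149

Legendre's formula: v_p(n!) = Σ_{k ≥ 1} ⌊n / p^k⌋. For p = 7, n = 903, the terms are:
  ⌊903/7^1⌋ = ⌊903/7⌋ = 129
  ⌊903/7^2⌋ = ⌊903/49⌋ = 18
  ⌊903/7^3⌋ = ⌊903/343⌋ = 2
(the next term ⌊903/7^4⌋ = 0, terminating the sum). Summing: v_7(903!) = 129 + 18 + 2 = 149.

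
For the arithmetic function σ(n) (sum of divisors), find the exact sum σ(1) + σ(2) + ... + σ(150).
Σ_{n ≤ 150} σ(n) = 18604

Compute σ(n) for each 1 ≤ n ≤ 150: σ(1) = 1, σ(2) = 3, σ(3) = 4, σ(4) = 7, σ(5) = 6, σ(6) = 12, σ(7) = 8, σ(8) = 15, σ(9) = 13, σ(10) = 18, σ(11) = 12, σ(12) = 28, σ(13) = 14, σ(14) = 24, σ(15) = 24, σ(16) = 31, σ(17) = 18, σ(18) = 39, σ(19) = 20, σ(20) = 42, σ(21) = 32, σ(22) = 36, σ(23) = 24, σ(24) = 60, σ(25) = 31, σ(26) = 42, σ(27) = 40, σ(28) = 56, σ(29) = 30, σ(30) = 72, σ(31) = 32, σ(32) = 63, σ(33) = 48, σ(34) = 54, σ(35) = 48, σ(36) = 91, σ(37) = 38, σ(38) = 60, σ(39) = 56, σ(40) = 90, σ(41) = 42, σ(42) = 96, σ(43) = 44, σ(44) = 84, σ(45) = 78, σ(46) = 72, σ(47) = 48, σ(48) = 124, σ(49) = 57, σ(50) = 93, σ(51) = 72, σ(52) = 98, σ(53) = 54, σ(54) = 120, σ(55) = 72, σ(56) = 120, σ(57) = 80, σ(58) = 90, σ(59) = 60, σ(60) = 168, σ(61) = 62, σ(62) = 96, σ(63) = 104, σ(64) = 127, σ(65) = 84, σ(66) = 144, σ(67) = 68, σ(68) = 126, σ(69) = 96, σ(70) = 144, σ(71) = 72, σ(72) = 195, σ(73) = 74, σ(74) = 114, σ(75) = 124, σ(76) = 140, σ(77) = 96, σ(78) = 168, σ(79) = 80, σ(80) = 186, σ(81) = 121, σ(82) = 126, σ(83) = 84, σ(84) = 224, σ(85) = 108, σ(86) = 132, σ(87) = 120, σ(88) = 180, σ(89) = 90, σ(90) = 234, σ(91) = 112, σ(92) = 168, σ(93) = 128, σ(94) = 144, σ(95) = 120, σ(96) = 252, σ(97) = 98, σ(98) = 171, σ(99) = 156, σ(100) = 217, σ(101) = 102, σ(102) = 216, σ(103) = 104, σ(104) = 210, σ(105) = 192, σ(106) = 162, σ(107) = 108, σ(108) = 280, σ(109) = 110, σ(110) = 216, σ(111) = 152, σ(112) = 248, σ(113) = 114, σ(114) = 240, σ(115) = 144, σ(116) = 210, σ(117) = 182, σ(118) = 180, σ(119) = 144, σ(120) = 360, σ(121) = 133, σ(122) = 186, σ(123) = 168, σ(124) = 224, σ(125) = 156, σ(126) = 312, σ(127) = 128, σ(128) = 255, σ(129) = 176, σ(130) = 252, σ(131) = 132, σ(132) = 336, σ(133) = 160, σ(134) = 204, σ(135) = 240, σ(136) = 270, σ(137) = 138, σ(138) = 288, σ(139) = 140, σ(140) = 336, σ(141) = 192, σ(142) = 216, σ(143) = 168, σ(144) = 403, σ(145) = 180, σ(146) = 222, σ(147) = 228, σ(148) = 266, σ(149) = 150, σ(150) = 372. Summing all 150 values: 18604. (Average order: Σ_{n ≤ x} σ(n) ~ (π²/12) x². For x = 150, (π²/12)·150² ≈ 18505.51.)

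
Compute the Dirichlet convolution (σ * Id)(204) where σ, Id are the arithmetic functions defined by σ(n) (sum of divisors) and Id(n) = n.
(σ * Id)(204) = 4165

Divisors of 204: [1, 2, 3, 4, 6, 12, 17, 34, 51, 68, 102, 204]. For each d | 204:
  d = 1: σ(1) · Id(204/1) = 1 · 204 = 204
  d = 2: σ(2) · Id(204/2) = 3 · 102 = 306
  d = 3: σ(3) · Id(204/3) = 4 · 68 = 272
  d = 4: σ(4) · Id(204/4) = 7 · 51 = 357
  d = 6: σ(6) · Id(204/6) = 12 · 34 = 408
  d = 12: σ(12) · Id(204/12) = 28 · 17 = 476
  d = 17: σ(17) · Id(204/17) = 18 · 12 = 216
  d = 34: σ(34) · Id(204/34) = 54 · 6 = 324
  d = 51: σ(51) · Id(204/51) = 72 · 4 = 288
  d = 68: σ(68) · Id(204/68) = 126 · 3 = 378
  d = 102: σ(102) · Id(204/102) = 216 · 2 = 432
  d = 204: σ(204) · Id(204/204) = 504 · 1 = 504
Summing: (σ * Id)(204) = 204 + 306 + 272 + 357 + 408 + 476 + 216 + 324 + 288 + 378 + 432 + 504 = 4165.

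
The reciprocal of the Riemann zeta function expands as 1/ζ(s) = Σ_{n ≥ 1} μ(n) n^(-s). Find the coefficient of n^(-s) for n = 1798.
μ(1798) = -1

Factor n = 1798 = 2 · 29 · 31. μ(n) = 0 if any exponent ≥ 2 (not squarefree); otherwise μ(n) = (−1)^{ω(n)} where ω(n) is the number of distinct prime factors. Applying: μ(1798) = -1.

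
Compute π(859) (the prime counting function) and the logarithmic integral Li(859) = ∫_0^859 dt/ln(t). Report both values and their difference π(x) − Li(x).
π(859) = 149;  Li(859) ≈ 156.98;  π(x) − Li(x) ≈ -7.98.

Direct count of primes ≤ 859 gives π(859) = 149. Numerical evaluation of the logarithmic integral gives Li(859) ≈ 156.98. The difference π(x) − Li(x) ≈ -7.98 is typically negative for small/moderate x (Li(x) overestimates), though Littlewood's theorem shows this sign changes infinitely often.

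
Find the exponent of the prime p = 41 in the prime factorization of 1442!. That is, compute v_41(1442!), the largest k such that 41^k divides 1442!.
v_41(1442!) = 35

Legendre's formula: v_p(n!) = Σ_{k ≥ 1} ⌊n / p^k⌋. For p = 41, n = 1442, the terms are:
  ⌊1442/41^1⌋ = ⌊1442/41⌋ = 35
(the next term ⌊1442/41^2⌋ = 0, terminating the sum). Summing: v_41(1442!) = 35 = 35.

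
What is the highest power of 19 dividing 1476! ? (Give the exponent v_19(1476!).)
v_19(1476!) = 81

Legendre's formula: v_p(n!) = Σ_{k ≥ 1} ⌊n / p^k⌋. For p = 19, n = 1476, the terms are:
  ⌊1476/19^1⌋ = ⌊1476/19⌋ = 77
  ⌊1476/19^2⌋ = ⌊1476/361⌋ = 4
(the next term ⌊1476/19^3⌋ = 0, terminating the sum). Summing: v_19(1476!) = 77 + 4 = 81.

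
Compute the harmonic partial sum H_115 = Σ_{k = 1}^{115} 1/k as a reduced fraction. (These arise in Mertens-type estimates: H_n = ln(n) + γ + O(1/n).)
H_115 = 92573227274776723505600817476549419778817513966049/17379782769567790172972927968296006432665936992320

Direct summation: H_115 = 1 + 1/2 + ... + 1/115. The least common denominator is lcm(1, ..., 115) = 955888052326228459513511038256280353796626534577600; over this denominator the numerator is 955888052326228459513511038256280353796626534577600 + 477944026163114229756755519128140176898313267288800 + 318629350775409486504503679418760117932208844859200 + 238972013081557114878377759564070088449156633644400 + 191177610465245691902702207651256070759325306915520 + 159314675387704743252251839709380058966104422429600 + 136555436046604065644787291179468621970946647796800 + 119486006540778557439188879782035044224578316822200 + 106209783591803162168167893139586705977402948286400 + 95588805232622845951351103825628035379662653457760 + 86898913847838950864864639841480032163329684961600 + 79657337693852371626125919854690029483052211214800 + 73529850178940650731808541404329257984355887275200 + 68277718023302032822393645589734310985473323898400 + 63725870155081897300900735883752023586441768971840 + 59743003270389278719594439891017522112289158411100 + 56228708960366379971383002250369432576272149092800 + 53104891795901581084083946569793352988701474143200 + 50309897490854129448079528329277913357717186030400 + 47794402616311422975675551912814017689831326728880 + 45518478682201355214929097059822873990315549265600 + 43449456923919475432432319920740016081664842480800 + 41560350101140367804935262532881754512896805851200 + 39828668846926185813062959927345014741526105607400 + 38235522093049138380540441530251214151865061383104 + 36764925089470325365904270702164628992177943637600 + 35403261197267720722722631046528901992467649428800 + 34138859011651016411196822794867155492736661949200 + 32961656976766498603914173732975184613676777054400 + 31862935077540948650450367941876011793220884485920 + 30835098462136401919790678653428398509568597889600 + 29871501635194639359797219945508761056144579205550 + 28966304615946316954954879947160010721109894987200 + 28114354480183189985691501125184716288136074546400 + 27311087209320813128957458235893724394189329559360 + 26552445897950790542041973284896676494350737071600 + 25834812225033201608473271304223793345854771204800 + 25154948745427064724039764164638956678858593015200 + 24509950059646883577269513801443085994785295758400 + 23897201308155711487837775956407008844915663364440 + 23314342739664108768622220445275130580405525233600 + 22759239341100677607464548529911436995157774632800 + 22229954705261126965430489261773961716200617083200 + 21724728461959737716216159960370008040832421240400 + 21241956718360632433633578627917341195480589657280 + 20780175050570183902467631266440877256448402925600 + 20338043666515499138585341239495326676523968820800 + 19914334423463092906531479963672507370763052803700 + 19507919435229152234969613025638374567278092542400 + 19117761046524569190270220765125607075932530691552 + 18742902986788793323794334083456477525424049697600 + 18382462544735162682952135351082314496088971818800 + 18035623628796763387047378080307176486728802539200 + 17701630598633860361361315523264450996233824714400 + 17379782769567790172972927968296006432665936992320 + 17069429505825508205598411397433577746368330974600 + 16769965830284709816026509443092637785905728676800 + 16480828488383249301957086866487592306838388527200 + 16201492412308956940906966750106446674519093806400 + 15931467538770474325225183970938005896610442242960 + 15670295939774237041205098987807874652403713681600 + 15417549231068200959895339326714199254784298944800 + 15172826227400451738309699019940957996771849755200 + 14935750817597319679898609972754380528072289602775 + 14705970035788130146361708280865851596871177455040 + 14483152307973158477477439973580005360554947493600 + 14266985855615350141992702063526572444725769172800 + 14057177240091594992845750562592358144068037273200 + 13853450033713455934978420844293918170965601950400 + 13655543604660406564478729117946862197094664779680 + 13463212004594767035401563919102540194318683585600 + 13276222948975395271020986642448338247175368535800 + 13094356881181211774157685455565484298583925131200 + 12917406112516600804236635652111896672927385602400 + 12745174031016379460180147176750404717288353794368 + 12577474372713532362019882082319478339429296507600 + 12414130549691278694980662834497147451904240708800 + 12254975029823441788634756900721542997392647879200 + 12099848763623145057133051117168105744261095374400 + 11948600654077855743918887978203504422457831682220 + 11801087065755906907574210348842967330822549809600 + 11657171369832054384311110222637565290202762616800 + 11516723522002752524259169135617835587911163067200 + 11379619670550338803732274264955718497578887316400 + 11245741792073275994276600450073886515254429818560 + 11114977352630563482715244630886980858100308541600 + 10987218992255499534638057910991728204558925684800 + 10862364230979868858108079980185004020416210620200 + 10740315194676724264196753238834610716816028478400 + 10620978359180316216816789313958670597740294828640 + 10504264311277235818829791629189893997765126753600 + 10390087525285091951233815633220438628224201462800 + 10278366154045467306596892884476132836522865963200 + 10169021833257749569292670619747663338261984410400 + 10061979498170825889615905665855582671543437206080 + 9957167211731546453265739981836253685381526401850 + 9854516003363179994984649878930725296872438500800 + 9753959717614576117484806512819187283639046271200 + 9655434871982105651651626649053336907036631662400 + 9558880523262284595135110382562803537966265345776 + 9464238141843846133797138992636439146501252817600 + 9371451493394396661897167041728238762712024848800 + 9280466527439111257412728526760003434918704219200 + 9191231272367581341476067675541157248044485909400 + 9103695736440271042985819411964574798063109853120 + 9017811814398381693523689040153588243364401269600 + 8933533199310546350593561105198881811183425556800 + 8850815299316930180680657761632225498116912357200 + 8769615158956224399206523286754865631161711326400 + 8689891384783895086486463984148003216332968496160 + 8611604075011067202824423768074597781951590401600 + 8534714752912754102799205698716788873184165487300 + 8459186303771933270031071135011330564571916235200 + 8384982915142354908013254721546318892952864338400 + 8312070020228073560987052506576350902579361170240 = 5091527500112719792808044961210218087834963268132695, so H_115 = 5091527500112719792808044961210218087834963268132695/955888052326228459513511038256280353796626534577600; reducing by gcd(5091527500112719792808044961210218087834963268132695, 955888052326228459513511038256280353796626534577600) = 55 gives 92573227274776723505600817476549419778817513966049/17379782769567790172972927968296006432665936992320 ≈ 5.32649. (The PNT-adjacent estimate ln(115) + γ ≈ 5.32215 matches within O(1/n).)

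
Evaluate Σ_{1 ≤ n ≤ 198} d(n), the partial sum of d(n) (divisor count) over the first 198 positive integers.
Σ_{n ≤ 198} d(n) = 1084

Compute d(n) for each 1 ≤ n ≤ 198: d(1) = 1, d(2) = 2, d(3) = 2, d(4) = 3, d(5) = 2, d(6) = 4, d(7) = 2, d(8) = 4, d(9) = 3, d(10) = 4, d(11) = 2, d(12) = 6, d(13) = 2, d(14) = 4, d(15) = 4, d(16) = 5, d(17) = 2, d(18) = 6, d(19) = 2, d(20) = 6, d(21) = 4, d(22) = 4, d(23) = 2, d(24) = 8, d(25) = 3, d(26) = 4, d(27) = 4, d(28) = 6, d(29) = 2, d(30) = 8, d(31) = 2, d(32) = 6, d(33) = 4, d(34) = 4, d(35) = 4, d(36) = 9, d(37) = 2, d(38) = 4, d(39) = 4, d(40) = 8, d(41) = 2, d(42) = 8, d(43) = 2, d(44) = 6, d(45) = 6, d(46) = 4, d(47) = 2, d(48) = 10, d(49) = 3, d(50) = 6, d(51) = 4, d(52) = 6, d(53) = 2, d(54) = 8, d(55) = 4, d(56) = 8, d(57) = 4, d(58) = 4, d(59) = 2, d(60) = 12, d(61) = 2, d(62) = 4, d(63) = 6, d(64) = 7, d(65) = 4, d(66) = 8, d(67) = 2, d(68) = 6, d(69) = 4, d(70) = 8, d(71) = 2, d(72) = 12, d(73) = 2, d(74) = 4, d(75) = 6, d(76) = 6, d(77) = 4, d(78) = 8, d(79) = 2, d(80) = 10, d(81) = 5, d(82) = 4, d(83) = 2, d(84) = 12, d(85) = 4, d(86) = 4, d(87) = 4, d(88) = 8, d(89) = 2, d(90) = 12, d(91) = 4, d(92) = 6, d(93) = 4, d(94) = 4, d(95) = 4, d(96) = 12, d(97) = 2, d(98) = 6, d(99) = 6, d(100) = 9, d(101) = 2, d(102) = 8, d(103) = 2, d(104) = 8, d(105) = 8, d(106) = 4, d(107) = 2, d(108) = 12, d(109) = 2, d(110) = 8, d(111) = 4, d(112) = 10, d(113) = 2, d(114) = 8, d(115) = 4, d(116) = 6, d(117) = 6, d(118) = 4, d(119) = 4, d(120) = 16, d(121) = 3, d(122) = 4, d(123) = 4, d(124) = 6, d(125) = 4, d(126) = 12, d(127) = 2, d(128) = 8, d(129) = 4, d(130) = 8, d(131) = 2, d(132) = 12, d(133) = 4, d(134) = 4, d(135) = 8, d(136) = 8, d(137) = 2, d(138) = 8, d(139) = 2, d(140) = 12, d(141) = 4, d(142) = 4, d(143) = 4, d(144) = 15, d(145) = 4, d(146) = 4, d(147) = 6, d(148) = 6, d(149) = 2, d(150) = 12, d(151) = 2, d(152) = 8, d(153) = 6, d(154) = 8, d(155) = 4, d(156) = 12, d(157) = 2, d(158) = 4, d(159) = 4, d(160) = 12, d(161) = 4, d(162) = 10, d(163) = 2, d(164) = 6, d(165) = 8, d(166) = 4, d(167) = 2, d(168) = 16, d(169) = 3, d(170) = 8, d(171) = 6, d(172) = 6, d(173) = 2, d(174) = 8, d(175) = 6, d(176) = 10, d(177) = 4, d(178) = 4, d(179) = 2, d(180) = 18, d(181) = 2, d(182) = 8, d(183) = 4, d(184) = 8, d(185) = 4, d(186) = 8, d(187) = 4, d(188) = 6, d(189) = 8, d(190) = 8, d(191) = 2, d(192) = 14, d(193) = 2, d(194) = 4, d(195) = 8, d(196) = 9, d(197) = 2, d(198) = 12. Summing all 198 values: 1084. (Dirichlet's divisor formula: Σ_{n ≤ x} d(n) = x ln(x) + (2γ − 1) x + O(√x). For x = 198, the asymptotic estimate is ≈ 1077.65.)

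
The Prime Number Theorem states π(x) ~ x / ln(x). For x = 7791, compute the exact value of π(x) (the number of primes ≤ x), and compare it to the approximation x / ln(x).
π(7791) = 986;  x/ln(x) ≈ 869.46;  relative error ≈ 11.82%.

Directly count primes up to 7791: π(7791) = 986. The PNT approximation gives 7791/ln(7791) ≈ 7791/8.96072 ≈ 869.46. Relative error (π(x) − x/ln(x)) / π(x) ≈ 11.82%; the approximation is known to undercount slightly (Li(x) is a better estimate).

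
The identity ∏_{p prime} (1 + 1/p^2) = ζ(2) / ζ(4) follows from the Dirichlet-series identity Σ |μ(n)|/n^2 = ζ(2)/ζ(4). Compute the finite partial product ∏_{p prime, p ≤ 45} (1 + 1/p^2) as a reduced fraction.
∏ = 783023736407200000000/517444490765057062977

The primes p ≤ 45 are [2, 3, 5, 7, 11, 13, 17, 19, 23, 29, 31, 37, 41, 43]. For each, (1 + 1/p^2) = (p^2 + 1)/p^2. Multiplying these fractions over p ∈ [2, 3, 5, 7, 11, 13, 17, 19, 23, 29, 31, 37, 41, 43] gives 783023736407200000000/517444490765057062977. (In the limit P → ∞ this tends to ζ(2)/ζ(4).)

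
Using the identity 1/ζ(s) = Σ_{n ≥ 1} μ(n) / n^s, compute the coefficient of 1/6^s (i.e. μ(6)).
μ(6) = 1

Factor n = 6 = 2 · 3. μ(n) = 0 if any exponent ≥ 2 (not squarefree); otherwise μ(n) = (−1)^{ω(n)} where ω(n) is the number of distinct prime factors. Applying: μ(6) = 1.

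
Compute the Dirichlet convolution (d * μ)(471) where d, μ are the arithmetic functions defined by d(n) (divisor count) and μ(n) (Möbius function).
(d * μ)(471) = 1

Divisors of 471: [1, 3, 157, 471]. For each d | 471:
  d = 1: d(1) · μ(471/1) = 1 · 1 = 1
  d = 3: d(3) · μ(471/3) = 2 · -1 = -2
  d = 157: d(157) · μ(471/157) = 2 · -1 = -2
  d = 471: d(471) · μ(471/471) = 4 · 1 = 4
Summing: (d * μ)(471) = 1 + -2 + -2 + 4 = 1.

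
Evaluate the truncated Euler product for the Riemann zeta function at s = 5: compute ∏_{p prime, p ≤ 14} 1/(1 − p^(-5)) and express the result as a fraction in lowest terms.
∏ = 2548391272552125/2457639696903844

The primes p ≤ 14 are [2, 3, 5, 7, 11, 13]. For each prime, (1 − 1/p^5)^(-1) = p^5 / (p^5 − 1). The product is (1 − 1/2^5)^(-1), (1 − 1/3^5)^(-1), (1 − 1/5^5)^(-1), (1 − 1/7^5)^(-1), (1 − 1/11^5)^(-1), (1 − 1/13^5)^(-1) = ∏ p^5 / (p^5 − 1) = 2548391272552125/2457639696903844.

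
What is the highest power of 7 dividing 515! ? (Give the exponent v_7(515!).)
v_7(515!) = 84

Legendre's formula: v_p(n!) = Σ_{k ≥ 1} ⌊n / p^k⌋. For p = 7, n = 515, the terms are:
  ⌊515/7^1⌋ = ⌊515/7⌋ = 73
  ⌊515/7^2⌋ = ⌊515/49⌋ = 10
  ⌊515/7^3⌋ = ⌊515/343⌋ = 1
(the next term ⌊515/7^4⌋ = 0, terminating the sum). Summing: v_7(515!) = 73 + 10 + 1 = 84.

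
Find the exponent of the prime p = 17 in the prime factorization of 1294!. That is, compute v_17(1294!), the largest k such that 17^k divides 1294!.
v_17(1294!) = 80

Legendre's formula: v_p(n!) = Σ_{k ≥ 1} ⌊n / p^k⌋. For p = 17, n = 1294, the terms are:
  ⌊1294/17^1⌋ = ⌊1294/17⌋ = 76
  ⌊1294/17^2⌋ = ⌊1294/289⌋ = 4
(the next term ⌊1294/17^3⌋ = 0, terminating the sum). Summing: v_17(1294!) = 76 + 4 = 80.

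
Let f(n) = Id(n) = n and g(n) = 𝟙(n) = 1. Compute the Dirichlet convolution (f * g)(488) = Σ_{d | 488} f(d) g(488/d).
(Id * 𝟙)(488) = 930

Divisors of 488: [1, 2, 4, 8, 61, 122, 244, 488]. For each d | 488:
  d = 1: Id(1) · 𝟙(488/1) = 1 · 1 = 1
  d = 2: Id(2) · 𝟙(488/2) = 2 · 1 = 2
  d = 4: Id(4) · 𝟙(488/4) = 4 · 1 = 4
  d = 8: Id(8) · 𝟙(488/8) = 8 · 1 = 8
  d = 61: Id(61) · 𝟙(488/61) = 61 · 1 = 61
  d = 122: Id(122) · 𝟙(488/122) = 122 · 1 = 122
  d = 244: Id(244) · 𝟙(488/244) = 244 · 1 = 244
  d = 488: Id(488) · 𝟙(488/488) = 488 · 1 = 488
Summing: (Id * 𝟙)(488) = 1 + 2 + 4 + 8 + 61 + 122 + 244 + 488 = 930.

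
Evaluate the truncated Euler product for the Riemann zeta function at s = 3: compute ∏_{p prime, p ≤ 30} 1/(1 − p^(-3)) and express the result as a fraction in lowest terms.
∏ = 1089297728822056325/906313660797210624

The primes p ≤ 30 are [2, 3, 5, 7, 11, 13, 17, 19, 23, 29]. For each prime, (1 − 1/p^3)^(-1) = p^3 / (p^3 − 1). The product is (1 − 1/2^3)^(-1), (1 − 1/3^3)^(-1), (1 − 1/5^3)^(-1), (1 − 1/7^3)^(-1), (1 − 1/11^3)^(-1), (1 − 1/13^3)^(-1), (1 − 1/17^3)^(-1), (1 − 1/19^3)^(-1), (1 − 1/23^3)^(-1), (1 − 1/29^3)^(-1) = ∏ p^3 / (p^3 − 1) = 1089297728822056325/906313660797210624.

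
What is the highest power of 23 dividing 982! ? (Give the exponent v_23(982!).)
v_23(982!) = 43

Legendre's formula: v_p(n!) = Σ_{k ≥ 1} ⌊n / p^k⌋. For p = 23, n = 982, the terms are:
  ⌊982/23^1⌋ = ⌊982/23⌋ = 42
  ⌊982/23^2⌋ = ⌊982/529⌋ = 1
(the next term ⌊982/23^3⌋ = 0, terminating the sum). Summing: v_23(982!) = 42 + 1 = 43.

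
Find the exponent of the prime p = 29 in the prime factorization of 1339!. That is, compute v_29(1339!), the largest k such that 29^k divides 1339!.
v_29(1339!) = 47

Legendre's formula: v_p(n!) = Σ_{k ≥ 1} ⌊n / p^k⌋. For p = 29, n = 1339, the terms are:
  ⌊1339/29^1⌋ = ⌊1339/29⌋ = 46
  ⌊1339/29^2⌋ = ⌊1339/841⌋ = 1
(the next term ⌊1339/29^3⌋ = 0, terminating the sum). Summing: v_29(1339!) = 46 + 1 = 47.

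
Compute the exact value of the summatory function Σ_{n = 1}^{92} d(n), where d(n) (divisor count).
Σ_{n ≤ 92} d(n) = 435

Compute d(n) for each 1 ≤ n ≤ 92: d(1) = 1, d(2) = 2, d(3) = 2, d(4) = 3, d(5) = 2, d(6) = 4, d(7) = 2, d(8) = 4, d(9) = 3, d(10) = 4, d(11) = 2, d(12) = 6, d(13) = 2, d(14) = 4, d(15) = 4, d(16) = 5, d(17) = 2, d(18) = 6, d(19) = 2, d(20) = 6, d(21) = 4, d(22) = 4, d(23) = 2, d(24) = 8, d(25) = 3, d(26) = 4, d(27) = 4, d(28) = 6, d(29) = 2, d(30) = 8, d(31) = 2, d(32) = 6, d(33) = 4, d(34) = 4, d(35) = 4, d(36) = 9, d(37) = 2, d(38) = 4, d(39) = 4, d(40) = 8, d(41) = 2, d(42) = 8, d(43) = 2, d(44) = 6, d(45) = 6, d(46) = 4, d(47) = 2, d(48) = 10, d(49) = 3, d(50) = 6, d(51) = 4, d(52) = 6, d(53) = 2, d(54) = 8, d(55) = 4, d(56) = 8, d(57) = 4, d(58) = 4, d(59) = 2, d(60) = 12, d(61) = 2, d(62) = 4, d(63) = 6, d(64) = 7, d(65) = 4, d(66) = 8, d(67) = 2, d(68) = 6, d(69) = 4, d(70) = 8, d(71) = 2, d(72) = 12, d(73) = 2, d(74) = 4, d(75) = 6, d(76) = 6, d(77) = 4, d(78) = 8, d(79) = 2, d(80) = 10, d(81) = 5, d(82) = 4, d(83) = 2, d(84) = 12, d(85) = 4, d(86) = 4, d(87) = 4, d(88) = 8, d(89) = 2, d(90) = 12, d(91) = 4, d(92) = 6. Summing all 92 values: 435. (Dirichlet's divisor formula: Σ_{n ≤ x} d(n) = x ln(x) + (2γ − 1) x + O(√x). For x = 92, the asymptotic estimate is ≈ 430.21.)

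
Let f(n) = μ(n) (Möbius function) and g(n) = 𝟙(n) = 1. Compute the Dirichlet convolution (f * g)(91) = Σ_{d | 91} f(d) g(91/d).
(μ * 𝟙)(91) = 0

Divisors of 91: [1, 7, 13, 91]. For each d | 91:
  d = 1: μ(1) · 𝟙(91/1) = 1 · 1 = 1
  d = 7: μ(7) · 𝟙(91/7) = -1 · 1 = -1
  d = 13: μ(13) · 𝟙(91/13) = -1 · 1 = -1
  d = 91: μ(91) · 𝟙(91/91) = 1 · 1 = 1
Summing: (μ * 𝟙)(91) = 1 + -1 + -1 + 1 = 0.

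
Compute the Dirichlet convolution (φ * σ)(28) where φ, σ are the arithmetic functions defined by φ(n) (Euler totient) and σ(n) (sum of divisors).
(φ * σ)(28) = 168

Divisors of 28: [1, 2, 4, 7, 14, 28]. For each d | 28:
  d = 1: φ(1) · σ(28/1) = 1 · 56 = 56
  d = 2: φ(2) · σ(28/2) = 1 · 24 = 24
  d = 4: φ(4) · σ(28/4) = 2 · 8 = 16
  d = 7: φ(7) · σ(28/7) = 6 · 7 = 42
  d = 14: φ(14) · σ(28/14) = 6 · 3 = 18
  d = 28: φ(28) · σ(28/28) = 12 · 1 = 12
Summing: (φ * σ)(28) = 56 + 24 + 16 + 42 + 18 + 12 = 168.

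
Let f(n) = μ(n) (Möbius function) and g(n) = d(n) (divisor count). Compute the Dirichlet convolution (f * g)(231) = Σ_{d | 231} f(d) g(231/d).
(μ * d)(231) = 1

Divisors of 231: [1, 3, 7, 11, 21, 33, 77, 231]. For each d | 231:
  d = 1: μ(1) · d(231/1) = 1 · 8 = 8
  d = 3: μ(3) · d(231/3) = -1 · 4 = -4
  d = 7: μ(7) · d(231/7) = -1 · 4 = -4
  d = 11: μ(11) · d(231/11) = -1 · 4 = -4
  d = 21: μ(21) · d(231/21) = 1 · 2 = 2
  d = 33: μ(33) · d(231/33) = 1 · 2 = 2
  d = 77: μ(77) · d(231/77) = 1 · 2 = 2
  d = 231: μ(231) · d(231/231) = -1 · 1 = -1
Summing: (μ * d)(231) = 8 + -4 + -4 + -4 + 2 + 2 + 2 + -1 = 1.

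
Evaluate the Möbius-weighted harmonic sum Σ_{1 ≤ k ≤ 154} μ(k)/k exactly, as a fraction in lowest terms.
Σ μ(k)/k = 774925721037986124275366676266697490065342673242708598/5364750833138837555449767529261714317873456270532298668855

Values of μ(k) for 1 ≤ k ≤ 154: μ(1) = 1, μ(2) = -1, μ(3) = -1, μ(5) = -1, μ(6) = 1, μ(7) = -1, μ(10) = 1, μ(11) = -1, μ(13) = -1, μ(14) = 1, μ(15) = 1, μ(17) = -1, μ(19) = -1, μ(21) = 1, μ(22) = 1, μ(23) = -1, μ(26) = 1, μ(29) = -1, μ(30) = -1, μ(31) = -1, μ(33) = 1, μ(34) = 1, μ(35) = 1, μ(37) = -1, μ(38) = 1, μ(39) = 1, μ(41) = -1, μ(42) = -1, μ(43) = -1, μ(46) = 1, μ(47) = -1, μ(51) = 1, μ(53) = -1, μ(55) = 1, μ(57) = 1, μ(58) = 1, μ(59) = -1, μ(61) = -1, μ(62) = 1, μ(65) = 1, μ(66) = -1, μ(67) = -1, μ(69) = 1, μ(70) = -1, μ(71) = -1, μ(73) = -1, μ(74) = 1, μ(77) = 1, μ(78) = -1, μ(79) = -1, μ(82) = 1, μ(83) = -1, μ(85) = 1, μ(86) = 1, μ(87) = 1, μ(89) = -1, μ(91) = 1, μ(93) = 1, μ(94) = 1, μ(95) = 1, μ(97) = -1, μ(101) = -1, μ(102) = -1, μ(103) = -1, μ(105) = -1, μ(106) = 1, μ(107) = -1, μ(109) = -1, μ(110) = -1, μ(111) = 1, μ(113) = -1, μ(114) = -1, μ(115) = 1, μ(118) = 1, μ(119) = 1, μ(122) = 1, μ(123) = 1, μ(127) = -1, μ(129) = 1, μ(130) = -1, μ(131) = -1, μ(133) = 1, μ(134) = 1, μ(137) = -1, μ(138) = -1, μ(139) = -1, μ(141) = 1, μ(142) = 1, μ(143) = 1, μ(145) = 1, μ(146) = 1, μ(149) = -1, μ(151) = -1, μ(154) = -1, with μ = 0 on non-squarefree integers. Summing μ(k)/k for k where μ(k) ≠ 0 gives 774925721037986124275366676266697490065342673242708598/5364750833138837555449767529261714317873456270532298668855 ≈ 0.0001. (PNT ⟺ this sum → 0 as n → ∞.)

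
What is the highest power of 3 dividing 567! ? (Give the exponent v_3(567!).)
v_3(567!) = 282

Legendre's formula: v_p(n!) = Σ_{k ≥ 1} ⌊n / p^k⌋. For p = 3, n = 567, the terms are:
  ⌊567/3^1⌋ = ⌊567/3⌋ = 189
  ⌊567/3^2⌋ = ⌊567/9⌋ = 63
  ⌊567/3^3⌋ = ⌊567/27⌋ = 21
  ⌊567/3^4⌋ = ⌊567/81⌋ = 7
  ⌊567/3^5⌋ = ⌊567/243⌋ = 2
(the next term ⌊567/3^6⌋ = 0, terminating the sum). Summing: v_3(567!) = 189 + 63 + 21 + 7 + 2 = 282.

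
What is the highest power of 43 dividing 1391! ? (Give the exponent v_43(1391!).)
v_43(1391!) = 32

Legendre's formula: v_p(n!) = Σ_{k ≥ 1} ⌊n / p^k⌋. For p = 43, n = 1391, the terms are:
  ⌊1391/43^1⌋ = ⌊1391/43⌋ = 32
(the next term ⌊1391/43^2⌋ = 0, terminating the sum). Summing: v_43(1391!) = 32 = 32.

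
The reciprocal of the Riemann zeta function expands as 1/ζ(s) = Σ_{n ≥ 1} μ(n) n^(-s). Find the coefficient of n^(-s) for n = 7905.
μ(7905) = 1

Factor n = 7905 = 3 · 5 · 17 · 31. μ(n) = 0 if any exponent ≥ 2 (not squarefree); otherwise μ(n) = (−1)^{ω(n)} where ω(n) is the number of distinct prime factors. Applying: μ(7905) = 1.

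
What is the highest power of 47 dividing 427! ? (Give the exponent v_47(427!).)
v_47(427!) = 9

Legendre's formula: v_p(n!) = Σ_{k ≥ 1} ⌊n / p^k⌋. For p = 47, n = 427, the terms are:
  ⌊427/47^1⌋ = ⌊427/47⌋ = 9
(the next term ⌊427/47^2⌋ = 0, terminating the sum). Summing: v_47(427!) = 9 = 9.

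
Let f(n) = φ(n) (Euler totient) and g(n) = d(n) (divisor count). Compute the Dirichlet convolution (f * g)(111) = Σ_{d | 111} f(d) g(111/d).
(φ * d)(111) = 152

Divisors of 111: [1, 3, 37, 111]. For each d | 111:
  d = 1: φ(1) · d(111/1) = 1 · 4 = 4
  d = 3: φ(3) · d(111/3) = 2 · 2 = 4
  d = 37: φ(37) · d(111/37) = 36 · 2 = 72
  d = 111: φ(111) · d(111/111) = 72 · 1 = 72
Summing: (φ * d)(111) = 4 + 4 + 72 + 72 = 152.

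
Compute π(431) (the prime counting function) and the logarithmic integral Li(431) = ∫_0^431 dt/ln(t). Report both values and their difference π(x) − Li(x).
π(431) = 83;  Li(431) ≈ 90.56;  π(x) − Li(x) ≈ -7.56.

Direct count of primes ≤ 431 gives π(431) = 83. Numerical evaluation of the logarithmic integral gives Li(431) ≈ 90.56. The difference π(x) − Li(x) ≈ -7.56 is typically negative for small/moderate x (Li(x) overestimates), though Littlewood's theorem shows this sign changes infinitely often.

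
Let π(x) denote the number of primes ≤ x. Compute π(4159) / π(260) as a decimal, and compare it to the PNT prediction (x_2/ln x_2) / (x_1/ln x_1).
π(4159)/π(260) = 573/55 ≈ 10.4182;  PNT prediction ≈ 10.6743.

π(260) = 55 and π(4159) = 573, so π(4159)/π(260) ≈ 10.4182. The PNT-predicted ratio is (4159/ln(4159)) / (260/ln(260)) ≈ 10.6743. The two agree to within a few percent, as expected.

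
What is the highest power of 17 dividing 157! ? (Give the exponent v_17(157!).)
v_17(157!) = 9

Legendre's formula: v_p(n!) = Σ_{k ≥ 1} ⌊n / p^k⌋. For p = 17, n = 157, the terms are:
  ⌊157/17^1⌋ = ⌊157/17⌋ = 9
(the next term ⌊157/17^2⌋ = 0, terminating the sum). Summing: v_17(157!) = 9 = 9.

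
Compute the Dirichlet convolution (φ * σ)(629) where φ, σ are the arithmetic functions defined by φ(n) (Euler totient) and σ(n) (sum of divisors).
(φ * σ)(629) = 2516

Divisors of 629: [1, 17, 37, 629]. For each d | 629:
  d = 1: φ(1) · σ(629/1) = 1 · 684 = 684
  d = 17: φ(17) · σ(629/17) = 16 · 38 = 608
  d = 37: φ(37) · σ(629/37) = 36 · 18 = 648
  d = 629: φ(629) · σ(629/629) = 576 · 1 = 576
Summing: (φ * σ)(629) = 684 + 608 + 648 + 576 = 2516.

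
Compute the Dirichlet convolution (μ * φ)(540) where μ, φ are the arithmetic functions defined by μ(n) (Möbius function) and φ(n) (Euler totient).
(μ * φ)(540) = 36

Divisors of 540: [1, 2, 3, 4, 5, 6, 9, 10, 12, 15, 18, 20, 27, 30, 36, 45, 54, 60, 90, 108, 135, 180, 270, 540]. For each d | 540:
  d = 1: μ(1) · φ(540/1) = 1 · 144 = 144
  d = 2: μ(2) · φ(540/2) = -1 · 72 = -72
  d = 3: μ(3) · φ(540/3) = -1 · 48 = -48
  d = 4: μ(4) · φ(540/4) = 0 · 72 = 0
  d = 5: μ(5) · φ(540/5) = -1 · 36 = -36
  d = 6: μ(6) · φ(540/6) = 1 · 24 = 24
  d = 9: μ(9) · φ(540/9) = 0 · 16 = 0
  d = 10: μ(10) · φ(540/10) = 1 · 18 = 18
  d = 12: μ(12) · φ(540/12) = 0 · 24 = 0
  d = 15: μ(15) · φ(540/15) = 1 · 12 = 12
  d = 18: μ(18) · φ(540/18) = 0 · 8 = 0
  d = 20: μ(20) · φ(540/20) = 0 · 18 = 0
  d = 27: μ(27) · φ(540/27) = 0 · 8 = 0
  d = 30: μ(30) · φ(540/30) = -1 · 6 = -6
  d = 36: μ(36) · φ(540/36) = 0 · 8 = 0
  d = 45: μ(45) · φ(540/45) = 0 · 4 = 0
  d = 54: μ(54) · φ(540/54) = 0 · 4 = 0
  d = 60: μ(60) · φ(540/60) = 0 · 6 = 0
  d = 90: μ(90) · φ(540/90) = 0 · 2 = 0
  d = 108: μ(108) · φ(540/108) = 0 · 4 = 0
  d = 135: μ(135) · φ(540/135) = 0 · 2 = 0
  d = 180: μ(180) · φ(540/180) = 0 · 2 = 0
  d = 270: μ(270) · φ(540/270) = 0 · 1 = 0
  d = 540: μ(540) · φ(540/540) = 0 · 1 = 0
Summing: (μ * φ)(540) = 144 + -72 + -48 + 0 + -36 + 24 + 0 + 18 + 0 + 12 + 0 + 0 + 0 + -6 + 0 + 0 + 0 + 0 + 0 + 0 + 0 + 0 + 0 + 0 = 36.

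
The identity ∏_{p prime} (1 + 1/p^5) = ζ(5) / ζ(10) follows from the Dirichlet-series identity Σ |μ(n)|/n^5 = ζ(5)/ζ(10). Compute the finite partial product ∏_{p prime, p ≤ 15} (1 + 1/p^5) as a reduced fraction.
∏ = 3142700502292816/3033799133990625

The primes p ≤ 15 are [2, 3, 5, 7, 11, 13]. For each, (1 + 1/p^5) = (p^5 + 1)/p^5. Multiplying these fractions over p ∈ [2, 3, 5, 7, 11, 13] gives 3142700502292816/3033799133990625. (In the limit P → ∞ this tends to ζ(5)/ζ(10).)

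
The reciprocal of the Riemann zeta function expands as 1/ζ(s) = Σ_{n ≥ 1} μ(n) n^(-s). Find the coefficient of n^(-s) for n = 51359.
μ(51359) = 1

Factor n = 51359 = 7 · 11 · 23 · 29. μ(n) = 0 if any exponent ≥ 2 (not squarefree); otherwise μ(n) = (−1)^{ω(n)} where ω(n) is the number of distinct prime factors. Applying: μ(51359) = 1.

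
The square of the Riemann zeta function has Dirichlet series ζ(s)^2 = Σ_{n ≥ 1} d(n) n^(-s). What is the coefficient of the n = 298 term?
d(298) = 4

ζ(s)^2 = (Σ 1/m^s)(Σ 1/k^s). The coefficient of 1/n^s in the product is the number of ordered pairs (m, k) with mk = n, which equals d(n). For n = 298, divisors are [1, 2, 149, 298], so d(298) = 4.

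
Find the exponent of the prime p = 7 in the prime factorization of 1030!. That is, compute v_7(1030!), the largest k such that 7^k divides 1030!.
v_7(1030!) = 171

Legendre's formula: v_p(n!) = Σ_{k ≥ 1} ⌊n / p^k⌋. For p = 7, n = 1030, the terms are:
  ⌊1030/7^1⌋ = ⌊1030/7⌋ = 147
  ⌊1030/7^2⌋ = ⌊1030/49⌋ = 21
  ⌊1030/7^3⌋ = ⌊1030/343⌋ = 3
(the next term ⌊1030/7^4⌋ = 0, terminating the sum). Summing: v_7(1030!) = 147 + 21 + 3 = 171.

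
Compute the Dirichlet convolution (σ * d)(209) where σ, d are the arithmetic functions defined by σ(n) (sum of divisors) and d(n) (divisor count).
(σ * d)(209) = 308

Divisors of 209: [1, 11, 19, 209]. For each d | 209:
  d = 1: σ(1) · d(209/1) = 1 · 4 = 4
  d = 11: σ(11) · d(209/11) = 12 · 2 = 24
  d = 19: σ(19) · d(209/19) = 20 · 2 = 40
  d = 209: σ(209) · d(209/209) = 240 · 1 = 240
Summing: (σ * d)(209) = 4 + 24 + 40 + 240 = 308.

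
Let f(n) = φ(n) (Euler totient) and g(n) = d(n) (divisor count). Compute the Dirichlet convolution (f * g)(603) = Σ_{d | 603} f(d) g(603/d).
(φ * d)(603) = 884

Divisors of 603: [1, 3, 9, 67, 201, 603]. For each d | 603:
  d = 1: φ(1) · d(603/1) = 1 · 6 = 6
  d = 3: φ(3) · d(603/3) = 2 · 4 = 8
  d = 9: φ(9) · d(603/9) = 6 · 2 = 12
  d = 67: φ(67) · d(603/67) = 66 · 3 = 198
  d = 201: φ(201) · d(603/201) = 132 · 2 = 264
  d = 603: φ(603) · d(603/603) = 396 · 1 = 396
Summing: (φ * d)(603) = 6 + 8 + 12 + 198 + 264 + 396 = 884.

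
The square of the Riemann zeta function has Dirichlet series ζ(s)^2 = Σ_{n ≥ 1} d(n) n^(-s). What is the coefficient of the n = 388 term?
d(388) = 6

ζ(s)^2 = (Σ 1/m^s)(Σ 1/k^s). The coefficient of 1/n^s in the product is the number of ordered pairs (m, k) with mk = n, which equals d(n). For n = 388, divisors are [1, 2, 4, 97, 194, 388], so d(388) = 6.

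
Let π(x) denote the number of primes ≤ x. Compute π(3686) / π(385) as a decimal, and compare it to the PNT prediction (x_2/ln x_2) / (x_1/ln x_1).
π(3686)/π(385) = 514/76 ≈ 6.7632;  PNT prediction ≈ 6.9404.

π(385) = 76 and π(3686) = 514, so π(3686)/π(385) ≈ 6.7632. The PNT-predicted ratio is (3686/ln(3686)) / (385/ln(385)) ≈ 6.9404. The two agree to within a few percent, as expected.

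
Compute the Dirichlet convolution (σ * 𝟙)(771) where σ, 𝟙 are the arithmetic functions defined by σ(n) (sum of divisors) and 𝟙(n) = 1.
(σ * 𝟙)(771) = 1295

Divisors of 771: [1, 3, 257, 771]. For each d | 771:
  d = 1: σ(1) · 𝟙(771/1) = 1 · 1 = 1
  d = 3: σ(3) · 𝟙(771/3) = 4 · 1 = 4
  d = 257: σ(257) · 𝟙(771/257) = 258 · 1 = 258
  d = 771: σ(771) · 𝟙(771/771) = 1032 · 1 = 1032
Summing: (σ * 𝟙)(771) = 1 + 4 + 258 + 1032 = 1295.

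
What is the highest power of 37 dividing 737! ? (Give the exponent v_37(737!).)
v_37(737!) = 19

Legendre's formula: v_p(n!) = Σ_{k ≥ 1} ⌊n / p^k⌋. For p = 37, n = 737, the terms are:
  ⌊737/37^1⌋ = ⌊737/37⌋ = 19
(the next term ⌊737/37^2⌋ = 0, terminating the sum). Summing: v_37(737!) = 19 = 19.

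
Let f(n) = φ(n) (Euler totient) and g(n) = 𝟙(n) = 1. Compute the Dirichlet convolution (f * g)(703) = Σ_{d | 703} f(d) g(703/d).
(φ * 𝟙)(703) = 703

Divisors of 703: [1, 19, 37, 703]. For each d | 703:
  d = 1: φ(1) · 𝟙(703/1) = 1 · 1 = 1
  d = 19: φ(19) · 𝟙(703/19) = 18 · 1 = 18
  d = 37: φ(37) · 𝟙(703/37) = 36 · 1 = 36
  d = 703: φ(703) · 𝟙(703/703) = 648 · 1 = 648
Summing: (φ * 𝟙)(703) = 1 + 18 + 36 + 648 = 703.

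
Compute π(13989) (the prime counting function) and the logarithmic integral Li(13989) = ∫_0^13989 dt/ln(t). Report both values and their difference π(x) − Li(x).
π(13989) = 1650;  Li(13989) ≈ 1671.11;  π(x) − Li(x) ≈ -21.11.

Direct count of primes ≤ 13989 gives π(13989) = 1650. Numerical evaluation of the logarithmic integral gives Li(13989) ≈ 1671.11. The difference π(x) − Li(x) ≈ -21.11 is typically negative for small/moderate x (Li(x) overestimates), though Littlewood's theorem shows this sign changes infinitely often.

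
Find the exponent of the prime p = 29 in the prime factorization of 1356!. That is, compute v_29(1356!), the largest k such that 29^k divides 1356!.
v_29(1356!) = 47

Legendre's formula: v_p(n!) = Σ_{k ≥ 1} ⌊n / p^k⌋. For p = 29, n = 1356, the terms are:
  ⌊1356/29^1⌋ = ⌊1356/29⌋ = 46
  ⌊1356/29^2⌋ = ⌊1356/841⌋ = 1
(the next term ⌊1356/29^3⌋ = 0, terminating the sum). Summing: v_29(1356!) = 46 + 1 = 47.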